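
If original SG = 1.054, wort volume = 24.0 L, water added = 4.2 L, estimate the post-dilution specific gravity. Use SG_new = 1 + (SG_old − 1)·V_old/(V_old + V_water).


pts = (1.054 − 1)·1000·24.0/(24.0 + 4.2) = 45.9574
SG_new = 1 + 45.9574/1000

1.0460


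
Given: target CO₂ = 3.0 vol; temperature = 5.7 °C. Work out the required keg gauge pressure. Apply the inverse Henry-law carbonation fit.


psi = vols/(0.01821 + 0.09011·e^(−0.04·T)) − 14.695
psi = 3.0/(0.01821 + 0.09011·e^(−0.04·5.7)) − 14.695

18.6573 psi


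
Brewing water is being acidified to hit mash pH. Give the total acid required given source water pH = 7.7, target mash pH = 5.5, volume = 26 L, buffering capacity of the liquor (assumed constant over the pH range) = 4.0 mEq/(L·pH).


acid = buffering capacity · (pH_source − pH_target) · V
acid = 4.0 · (7.7 − 5.5) · 26

228.8000 mEq


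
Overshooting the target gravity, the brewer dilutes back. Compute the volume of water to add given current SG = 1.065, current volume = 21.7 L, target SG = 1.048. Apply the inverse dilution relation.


V_water = V·((SG_curr − 1)/(SG_target − 1) − 1)
V_water = 21.7·((1.065 − 1)/(1.048 − 1) − 1)

7.6854 L


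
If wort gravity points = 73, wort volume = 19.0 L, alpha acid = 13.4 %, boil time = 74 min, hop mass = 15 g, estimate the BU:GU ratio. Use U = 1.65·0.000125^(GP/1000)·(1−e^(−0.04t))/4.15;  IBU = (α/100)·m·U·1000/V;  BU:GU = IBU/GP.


U = 1.65·0.000125^(73/1000)·(1−e^(−0.04·74))/4.15 = 0.1956
IBU = (13.4/100)·15·0.1956·1000/19.0 = 20.6940
BU:GU = 20.6940/73

0.2835


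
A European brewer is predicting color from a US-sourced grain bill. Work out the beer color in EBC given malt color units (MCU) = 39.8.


SRM = 1.4922·MCU^0.6859;  EBC = SRM·1.97
SRM = 1.4922·39.8^0.6859 = 18.6718
EBC = 18.6718·1.97

36.7835 EBC


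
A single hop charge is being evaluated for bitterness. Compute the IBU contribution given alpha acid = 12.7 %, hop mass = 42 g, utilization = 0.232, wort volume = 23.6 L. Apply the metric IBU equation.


IBU = (α/100)·mass·U·1000 / V
IBU = (12.7/100)·42·0.232·1000 / 23.6

52.4359 IBU


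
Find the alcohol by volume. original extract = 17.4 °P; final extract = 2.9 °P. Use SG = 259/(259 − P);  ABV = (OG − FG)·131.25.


OG = 259/(259 − 17.4) = 1.0720
FG = 259/(259 − 2.9) = 1.0113
ABV = (1.0720 − 1.0113)·131.25

7.9664 % ABV


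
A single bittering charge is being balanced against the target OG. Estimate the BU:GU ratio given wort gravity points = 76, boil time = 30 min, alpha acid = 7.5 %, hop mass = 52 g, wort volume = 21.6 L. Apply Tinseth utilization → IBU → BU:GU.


U = 1.65·0.000125^(GP/1000)·(1−e^(−0.04t))/4.15;  IBU = (α/100)·m·U·1000/V;  BU:GU = IBU/GP
U = 1.65·0.000125^(76/1000)·(1−e^(−0.04·30))/4.15 = 0.1403
IBU = (7.5/100)·52·0.1403·1000/21.6 = 25.3378
BU:GU = 25.3378/76

0.3334


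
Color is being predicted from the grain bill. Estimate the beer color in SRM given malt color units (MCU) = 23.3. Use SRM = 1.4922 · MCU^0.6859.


SRM = 1.4922 · 23.3^0.6859

12.9329 SRM


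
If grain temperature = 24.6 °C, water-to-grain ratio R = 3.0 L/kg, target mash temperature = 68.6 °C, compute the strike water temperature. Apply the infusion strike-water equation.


T_strike = (0.41/R)·(T_mash − T_grain) + T_mash
T_strike = (0.41/3.0)·(68.6 − 24.6) + 68.6

74.6133 °C


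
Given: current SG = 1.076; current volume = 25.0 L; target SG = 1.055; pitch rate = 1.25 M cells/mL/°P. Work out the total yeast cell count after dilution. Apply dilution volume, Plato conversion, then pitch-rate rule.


V_w = V·((SG_c−1)/(SG_t−1)−1);  °P = 259 − 259/SG_t;  cells = rate·(V+V_w)·°P
V_w = 25.0·((1.076−1)/(1.055−1)−1) = 9.5455
V_final = 25.0 + 9.5455 = 34.5455
°P = 259 − 259/1.055 = 13.5024
cells = 1.25·34.5455·13.5024

583.0569 billion cells


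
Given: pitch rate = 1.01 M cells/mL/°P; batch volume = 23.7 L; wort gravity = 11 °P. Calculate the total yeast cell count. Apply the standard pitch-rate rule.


cells (billions) = rate · V_L · °P
cells = 1.01 · 23.7 · 11

263.3070 billion cells


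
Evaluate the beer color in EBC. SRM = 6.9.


EBC = SRM · 1.97
EBC = 6.9 · 1.97

13.5930 EBC


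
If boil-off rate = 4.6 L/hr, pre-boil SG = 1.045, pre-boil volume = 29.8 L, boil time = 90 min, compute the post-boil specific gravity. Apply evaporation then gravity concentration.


V_post = V_pre − rate·(t/60);  SG_post = 1 + (SG_pre−1)·V_pre/V_post
V_post = 29.8 − 4.6·(90/60) = 22.9000
SG_post = 1 + (1.045 − 1)·29.8/22.9000

1.0586


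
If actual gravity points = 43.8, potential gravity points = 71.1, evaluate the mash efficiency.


efficiency = actual / potential × 100
efficiency = 43.8 / 71.1 × 100

61.6034 %


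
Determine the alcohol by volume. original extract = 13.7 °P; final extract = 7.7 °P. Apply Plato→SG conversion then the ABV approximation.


SG = 259/(259 − P);  ABV = (OG − FG)·131.25
OG = 259/(259 − 13.7) = 1.0558
FG = 259/(259 − 7.7) = 1.0306
ABV = (1.0558 − 1.0306)·131.25

3.3087 % ABV


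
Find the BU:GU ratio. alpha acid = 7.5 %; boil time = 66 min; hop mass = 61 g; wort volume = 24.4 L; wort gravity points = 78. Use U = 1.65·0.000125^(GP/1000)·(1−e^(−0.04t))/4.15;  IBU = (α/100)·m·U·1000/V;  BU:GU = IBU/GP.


U = 1.65·0.000125^(78/1000)·(1−e^(−0.04·66))/4.15 = 0.1832
IBU = (7.5/100)·61·0.1832·1000/24.4 = 34.3434
BU:GU = 34.3434/78

0.4403


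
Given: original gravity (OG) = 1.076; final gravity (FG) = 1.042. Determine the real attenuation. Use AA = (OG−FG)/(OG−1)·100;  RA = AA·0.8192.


AA = (1.076 − 1.042)/(1.076 − 1)·100 = 44.7368
RA = 44.7368·0.8192

36.6484 %


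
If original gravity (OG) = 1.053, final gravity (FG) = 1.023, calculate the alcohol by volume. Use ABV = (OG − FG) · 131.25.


ABV = (1.053 − 1.023) · 131.25

3.9375 % ABV


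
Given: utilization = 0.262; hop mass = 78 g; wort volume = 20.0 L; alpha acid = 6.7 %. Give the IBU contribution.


IBU = (α/100)·mass·U·1000 / V
IBU = (6.7/100)·78·0.262·1000 / 20.0

68.4606 IBU


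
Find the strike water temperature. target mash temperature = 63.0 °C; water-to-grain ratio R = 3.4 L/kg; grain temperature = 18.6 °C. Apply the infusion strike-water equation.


T_strike = (0.41/R)·(T_mash − T_grain) + T_mash
T_strike = (0.41/3.4)·(63.0 − 18.6) + 63.0

68.3541 °C


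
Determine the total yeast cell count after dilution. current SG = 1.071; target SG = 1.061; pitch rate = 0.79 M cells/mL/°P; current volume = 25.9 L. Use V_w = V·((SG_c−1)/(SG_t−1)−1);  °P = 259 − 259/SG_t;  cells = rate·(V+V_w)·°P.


V_w = 25.9·((1.071−1)/(1.061−1)−1) = 4.2459
V_final = 25.9 + 4.2459 = 30.1459
°P = 259 − 259/1.061 = 14.8907
cells = 0.79·30.1459·14.8907

354.6252 billion cells


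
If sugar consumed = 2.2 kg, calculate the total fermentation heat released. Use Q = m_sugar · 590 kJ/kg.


Q = 2.2 · 590

1298.0000 kJ


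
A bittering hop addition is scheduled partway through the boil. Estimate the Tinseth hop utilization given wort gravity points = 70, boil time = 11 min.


U = 1.65·0.000125^(GP/1000) · (1 − e^(−0.04·t))/4.15
bigness = 1.65·0.000125^(70/1000) = 0.8796
boil_factor = (1 − e^(−0.04·11))/4.15 = 0.0858
U = 0.8796 · 0.0858

0.0754


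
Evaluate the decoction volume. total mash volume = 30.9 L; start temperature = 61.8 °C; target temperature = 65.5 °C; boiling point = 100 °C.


V_dec = V_total·(T_target − T_start)/(T_boil − T_start)
V_dec = 30.9·(65.5 − 61.8)/(100 − 61.8)

2.9929 L


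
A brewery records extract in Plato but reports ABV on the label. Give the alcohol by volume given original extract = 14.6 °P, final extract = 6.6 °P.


SG = 259/(259 − P);  ABV = (OG − FG)·131.25
OG = 259/(259 − 14.6) = 1.0597
FG = 259/(259 − 6.6) = 1.0261
ABV = (1.0597 − 1.0261)·131.25

4.4086 % ABV


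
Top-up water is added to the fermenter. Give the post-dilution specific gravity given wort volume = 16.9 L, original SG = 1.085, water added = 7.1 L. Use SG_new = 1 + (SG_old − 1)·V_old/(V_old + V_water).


pts = (1.085 − 1)·1000·16.9/(16.9 + 7.1) = 59.8542
SG_new = 1 + 59.8542/1000

1.0599


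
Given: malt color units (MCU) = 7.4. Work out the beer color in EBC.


SRM = 1.4922·MCU^0.6859;  EBC = SRM·1.97
SRM = 1.4922·7.4^0.6859 = 5.8889
EBC = 5.8889·1.97

11.6011 EBC


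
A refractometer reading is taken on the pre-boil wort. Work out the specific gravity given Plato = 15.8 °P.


SG = 259/(259 − P)
SG = 259/(259 − 15.8)

1.0650


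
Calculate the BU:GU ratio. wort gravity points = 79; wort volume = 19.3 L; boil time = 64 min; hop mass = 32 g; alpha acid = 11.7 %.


U = 1.65·0.000125^(GP/1000)·(1−e^(−0.04t))/4.15;  IBU = (α/100)·m·U·1000/V;  BU:GU = IBU/GP
U = 1.65·0.000125^(79/1000)·(1−e^(−0.04·64))/4.15 = 0.1804
IBU = (11.7/100)·32·0.1804·1000/19.3 = 34.9888
BU:GU = 34.9888/79

0.4429


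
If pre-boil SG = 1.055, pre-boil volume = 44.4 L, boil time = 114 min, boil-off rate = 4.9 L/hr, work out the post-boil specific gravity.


V_post = V_pre − rate·(t/60);  SG_post = 1 + (SG_pre−1)·V_pre/V_post
V_post = 44.4 − 4.9·(114/60) = 35.0900
SG_post = 1 + (1.055 − 1)·44.4/35.0900

1.0696


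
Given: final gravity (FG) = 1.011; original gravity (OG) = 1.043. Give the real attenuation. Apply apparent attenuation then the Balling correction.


AA = (OG−FG)/(OG−1)·100;  RA = AA·0.8192
AA = (1.043 − 1.011)/(1.043 − 1)·100 = 74.4186
RA = 74.4186·0.8192

60.9637 %


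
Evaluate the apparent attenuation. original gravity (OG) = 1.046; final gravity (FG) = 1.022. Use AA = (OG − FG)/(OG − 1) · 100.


AA = (1.046 − 1.022)/(1.046 − 1) · 100

52.1739 %


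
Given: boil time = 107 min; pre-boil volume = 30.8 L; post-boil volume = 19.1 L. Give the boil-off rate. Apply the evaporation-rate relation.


rate = (V_pre − V_post) / (t_min/60)
rate = (30.8 − 19.1) / (107/60)

6.5607 L/hr


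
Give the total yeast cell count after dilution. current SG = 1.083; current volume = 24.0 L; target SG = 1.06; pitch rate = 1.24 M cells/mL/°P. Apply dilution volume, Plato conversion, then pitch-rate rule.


V_w = V·((SG_c−1)/(SG_t−1)−1);  °P = 259 − 259/SG_t;  cells = rate·(V+V_w)·°P
V_w = 24.0·((1.083−1)/(1.06−1)−1) = 9.2000
V_final = 24.0 + 9.2000 = 33.2000
°P = 259 − 259/1.06 = 14.6604
cells = 1.24·33.2000·14.6604

603.5384 billion cells


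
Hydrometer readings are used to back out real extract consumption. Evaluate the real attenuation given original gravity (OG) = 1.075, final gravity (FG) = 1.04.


AA = (OG−FG)/(OG−1)·100;  RA = AA·0.8192
AA = (1.075 − 1.04)/(1.075 − 1)·100 = 46.6667
RA = 46.6667·0.8192

38.2293 %


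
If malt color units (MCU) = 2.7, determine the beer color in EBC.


SRM = 1.4922·MCU^0.6859;  EBC = SRM·1.97
SRM = 1.4922·2.7^0.6859 = 2.9492
EBC = 2.9492·1.97

5.8099 EBC


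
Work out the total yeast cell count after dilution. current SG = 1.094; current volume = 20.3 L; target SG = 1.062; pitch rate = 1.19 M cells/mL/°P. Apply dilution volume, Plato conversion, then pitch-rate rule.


V_w = V·((SG_c−1)/(SG_t−1)−1);  °P = 259 − 259/SG_t;  cells = rate·(V+V_w)·°P
V_w = 20.3·((1.094−1)/(1.062−1)−1) = 10.4774
V_final = 20.3 + 10.4774 = 30.7774
°P = 259 − 259/1.062 = 15.1205
cells = 1.19·30.7774·15.1205

553.7913 billion cells


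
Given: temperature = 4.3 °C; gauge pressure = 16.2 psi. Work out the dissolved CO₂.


vols = (P + 14.695)·(0.01821 + 0.09011·e^(−0.04·T))
vols = (16.2 + 14.695)·(0.01821 + 0.09011·e^(−0.04·4.3))

2.9066 volumes


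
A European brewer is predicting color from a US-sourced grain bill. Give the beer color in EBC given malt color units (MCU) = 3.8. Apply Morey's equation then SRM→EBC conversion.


SRM = 1.4922·MCU^0.6859;  EBC = SRM·1.97
SRM = 1.4922·3.8^0.6859 = 3.7282
EBC = 3.7282·1.97

7.3446 EBC


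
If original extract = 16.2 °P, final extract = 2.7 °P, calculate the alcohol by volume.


SG = 259/(259 − P);  ABV = (OG − FG)·131.25
OG = 259/(259 − 16.2) = 1.0667
FG = 259/(259 − 2.7) = 1.0105
ABV = (1.0667 − 1.0105)·131.25

7.3746 % ABV


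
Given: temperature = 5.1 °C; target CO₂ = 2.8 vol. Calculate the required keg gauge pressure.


psi = vols/(0.01821 + 0.09011·e^(−0.04·T)) − 14.695
psi = 2.8/(0.01821 + 0.09011·e^(−0.04·5.1)) − 14.695

15.8422 psi


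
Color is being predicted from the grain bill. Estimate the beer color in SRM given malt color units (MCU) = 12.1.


SRM = 1.4922 · MCU^0.6859
SRM = 1.4922 · 12.1^0.6859

8.2511 SRM


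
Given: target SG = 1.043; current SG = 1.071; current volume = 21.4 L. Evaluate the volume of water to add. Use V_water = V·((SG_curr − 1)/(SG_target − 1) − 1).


V_water = 21.4·((1.071 − 1)/(1.043 − 1) − 1)

13.9349 L


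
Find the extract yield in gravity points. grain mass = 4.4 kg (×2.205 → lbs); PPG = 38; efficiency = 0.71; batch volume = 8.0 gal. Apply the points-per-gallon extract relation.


points = lbs × PPG × eff / vol
lbs = 4.4 × 2.205 = 9.7020
points = 9.7020 × 38 × 0.71 / 8.0

32.7200 points


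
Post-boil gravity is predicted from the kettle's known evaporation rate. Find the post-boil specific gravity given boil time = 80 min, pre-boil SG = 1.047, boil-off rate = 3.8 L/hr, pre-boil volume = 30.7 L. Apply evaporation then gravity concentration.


V_post = V_pre − rate·(t/60);  SG_post = 1 + (SG_pre−1)·V_pre/V_post
V_post = 30.7 − 3.8·(80/60) = 25.6333
SG_post = 1 + (1.047 − 1)·30.7/25.6333

1.0563


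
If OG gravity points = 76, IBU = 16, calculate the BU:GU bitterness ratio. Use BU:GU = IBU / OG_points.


BU:GU = 16 / 76

0.2105


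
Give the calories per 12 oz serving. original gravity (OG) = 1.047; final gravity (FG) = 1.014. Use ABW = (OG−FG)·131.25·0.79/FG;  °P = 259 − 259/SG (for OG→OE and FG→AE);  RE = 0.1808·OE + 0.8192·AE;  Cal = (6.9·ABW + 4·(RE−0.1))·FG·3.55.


ABW = (1.047 − 1.014)·131.25·0.79/1.014 = 3.3744
OE = 259 − 259/1.047 = 11.6266 °P
AE = 259 − 259/1.014 = 3.5759 °P
RE = 0.1808·11.6266 + 0.8192·3.5759 = 5.0315 °P
Cal = (6.9·3.3744 + 4·(5.0315−0.1))·1.014·3.55

154.8217 kcal


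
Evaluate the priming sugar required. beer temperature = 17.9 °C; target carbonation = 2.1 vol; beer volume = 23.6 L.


residual = 14.695·(0.01821 + 0.09011·e^(−0.04·T));  sugar = (target − residual)·4.0·V
residual = 14.695·(0.01821 + 0.09011·e^(−0.04·17.9)) = 0.9147
sugar = (2.1 − 0.9147)·4.0·23.6

111.8904 g


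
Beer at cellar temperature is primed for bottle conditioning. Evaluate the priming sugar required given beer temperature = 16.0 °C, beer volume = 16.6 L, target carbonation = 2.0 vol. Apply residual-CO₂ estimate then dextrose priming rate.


residual = 14.695·(0.01821 + 0.09011·e^(−0.04·T));  sugar = (target − residual)·4.0·V
residual = 14.695·(0.01821 + 0.09011·e^(−0.04·16.0)) = 0.9658
sugar = (2.0 − 0.9658)·4.0·16.6

68.6696 g


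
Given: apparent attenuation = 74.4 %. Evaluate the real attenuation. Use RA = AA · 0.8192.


RA = 74.4 · 0.8192

60.9485 %


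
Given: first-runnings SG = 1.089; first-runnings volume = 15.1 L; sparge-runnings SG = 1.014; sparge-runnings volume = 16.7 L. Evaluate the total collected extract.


total = Σ (SG_i − 1)·1000·V_i
first = (1.089 − 1)·1000·15.1 = 1343.9000
sparge = (1.014 − 1)·1000·16.7 = 233.8000
total = 1343.9000 + 233.8000

1577.7000 gravity·L


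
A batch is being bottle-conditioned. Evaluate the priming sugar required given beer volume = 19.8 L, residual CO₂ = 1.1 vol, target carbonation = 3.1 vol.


sugar = (target − residual)·4.0·V
sugar = (3.1 − 1.1)·4.0·19.8

158.4000 g


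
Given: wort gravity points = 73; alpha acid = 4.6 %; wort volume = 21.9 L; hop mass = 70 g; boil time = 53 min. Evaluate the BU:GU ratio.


U = 1.65·0.000125^(GP/1000)·(1−e^(−0.04t))/4.15;  IBU = (α/100)·m·U·1000/V;  BU:GU = IBU/GP
U = 1.65·0.000125^(73/1000)·(1−e^(−0.04·53))/4.15 = 0.1815
IBU = (4.6/100)·70·0.1815·1000/21.9 = 26.6925
BU:GU = 26.6925/73

0.3657


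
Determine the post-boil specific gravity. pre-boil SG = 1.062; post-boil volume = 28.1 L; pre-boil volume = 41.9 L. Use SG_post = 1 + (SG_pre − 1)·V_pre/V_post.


pts_pre = (1.062 − 1)·1000 = 62.0000
pts_post = 62.0000·41.9/28.1 = 92.4484
SG_post = 1 + 92.4484/1000

1.0924


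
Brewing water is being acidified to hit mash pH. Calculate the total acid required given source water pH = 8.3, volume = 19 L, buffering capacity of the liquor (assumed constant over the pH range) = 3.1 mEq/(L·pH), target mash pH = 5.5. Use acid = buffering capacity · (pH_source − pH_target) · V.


acid = 3.1 · (8.3 − 5.5) · 19

164.9200 mEq


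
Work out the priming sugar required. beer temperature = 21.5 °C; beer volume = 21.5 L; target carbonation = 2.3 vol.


residual = 14.695·(0.01821 + 0.09011·e^(−0.04·T));  sugar = (target − residual)·4.0·V
residual = 14.695·(0.01821 + 0.09011·e^(−0.04·21.5)) = 0.8279
sugar = (2.3 − 0.8279)·4.0·21.5

126.5978 g


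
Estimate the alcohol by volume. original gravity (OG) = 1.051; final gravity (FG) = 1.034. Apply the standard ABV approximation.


ABV = (OG − FG) · 131.25
ABV = (1.051 − 1.034) · 131.25

2.2312 % ABV


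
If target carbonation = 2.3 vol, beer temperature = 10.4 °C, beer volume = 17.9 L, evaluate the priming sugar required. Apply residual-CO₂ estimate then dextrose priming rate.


residual = 14.695·(0.01821 + 0.09011·e^(−0.04·T));  sugar = (target − residual)·4.0·V
residual = 14.695·(0.01821 + 0.09011·e^(−0.04·10.4)) = 1.1411
sugar = (2.3 − 1.1411)·4.0·17.9

82.9756 g


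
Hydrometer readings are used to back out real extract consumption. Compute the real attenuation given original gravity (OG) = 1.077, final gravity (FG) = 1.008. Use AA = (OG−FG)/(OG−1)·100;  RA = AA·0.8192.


AA = (1.077 − 1.008)/(1.077 − 1)·100 = 89.6104
RA = 89.6104·0.8192

73.4088 %


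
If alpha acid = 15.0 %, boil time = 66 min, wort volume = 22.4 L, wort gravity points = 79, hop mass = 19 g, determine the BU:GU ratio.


U = 1.65·0.000125^(GP/1000)·(1−e^(−0.04t))/4.15;  IBU = (α/100)·m·U·1000/V;  BU:GU = IBU/GP
U = 1.65·0.000125^(79/1000)·(1−e^(−0.04·66))/4.15 = 0.1815
IBU = (15.0/100)·19·0.1815·1000/22.4 = 23.0959
BU:GU = 23.0959/79

0.2924


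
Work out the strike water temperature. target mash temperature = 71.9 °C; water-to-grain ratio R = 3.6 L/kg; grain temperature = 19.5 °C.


T_strike = (0.41/R)·(T_mash − T_grain) + T_mash
T_strike = (0.41/3.6)·(71.9 − 19.5) + 71.9

77.8678 °C


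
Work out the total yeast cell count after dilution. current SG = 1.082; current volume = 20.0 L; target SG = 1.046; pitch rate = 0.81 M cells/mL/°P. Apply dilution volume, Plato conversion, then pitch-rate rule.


V_w = V·((SG_c−1)/(SG_t−1)−1);  °P = 259 − 259/SG_t;  cells = rate·(V+V_w)·°P
V_w = 20.0·((1.082−1)/(1.046−1)−1) = 15.6522
V_final = 20.0 + 15.6522 = 35.6522
°P = 259 − 259/1.046 = 11.3901
cells = 0.81·35.6522·11.3901

328.9250 billion cells


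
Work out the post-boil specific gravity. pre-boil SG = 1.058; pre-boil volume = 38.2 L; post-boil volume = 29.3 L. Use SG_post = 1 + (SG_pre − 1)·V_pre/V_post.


pts_pre = (1.058 − 1)·1000 = 58.0000
pts_post = 58.0000·38.2/29.3 = 75.6177
SG_post = 1 + 75.6177/1000

1.0756


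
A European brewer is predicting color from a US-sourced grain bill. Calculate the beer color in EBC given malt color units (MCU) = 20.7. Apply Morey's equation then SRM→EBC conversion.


SRM = 1.4922·MCU^0.6859;  EBC = SRM·1.97
SRM = 1.4922·20.7^0.6859 = 11.9248
EBC = 11.9248·1.97

23.4919 EBC


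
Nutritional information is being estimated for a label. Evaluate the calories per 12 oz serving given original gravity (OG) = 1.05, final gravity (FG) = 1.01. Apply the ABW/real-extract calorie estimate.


ABW = (OG−FG)·131.25·0.79/FG;  °P = 259 − 259/SG (for OG→OE and FG→AE);  RE = 0.1808·OE + 0.8192·AE;  Cal = (6.9·ABW + 4·(RE−0.1))·FG·3.55
ABW = (1.05 − 1.01)·131.25·0.79/1.01 = 4.1064
OE = 259 − 259/1.05 = 12.3333 °P
AE = 259 − 259/1.01 = 2.5644 °P
RE = 0.1808·12.3333 + 0.8192·2.5644 = 4.3306 °P
Cal = (6.9·4.1064 + 4·(4.3306−0.1))·1.01·3.55

162.2681 kcal


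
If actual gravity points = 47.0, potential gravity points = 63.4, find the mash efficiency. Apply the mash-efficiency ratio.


efficiency = actual / potential × 100
efficiency = 47.0 / 63.4 × 100

74.1325 %


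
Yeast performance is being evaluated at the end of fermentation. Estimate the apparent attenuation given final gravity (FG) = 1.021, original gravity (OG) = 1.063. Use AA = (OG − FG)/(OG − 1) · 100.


AA = (1.063 − 1.021)/(1.063 − 1) · 100

66.6667 %


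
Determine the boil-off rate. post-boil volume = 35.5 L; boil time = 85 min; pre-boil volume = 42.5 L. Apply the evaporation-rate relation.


rate = (V_pre − V_post) / (t_min/60)
rate = (42.5 − 35.5) / (85/60)

4.9412 L/hr


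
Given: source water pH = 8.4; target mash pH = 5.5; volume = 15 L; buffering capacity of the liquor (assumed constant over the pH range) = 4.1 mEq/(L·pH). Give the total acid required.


acid = buffering capacity · (pH_source − pH_target) · V
acid = 4.1 · (8.4 − 5.5) · 15

178.3500 mEq


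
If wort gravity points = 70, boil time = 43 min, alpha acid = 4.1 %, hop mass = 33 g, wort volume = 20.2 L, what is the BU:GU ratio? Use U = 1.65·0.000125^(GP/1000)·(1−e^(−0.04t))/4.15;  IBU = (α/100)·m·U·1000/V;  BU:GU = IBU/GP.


U = 1.65·0.000125^(70/1000)·(1−e^(−0.04·43))/4.15 = 0.1740
IBU = (4.1/100)·33·0.1740·1000/20.2 = 11.6540
BU:GU = 11.6540/70

0.1665


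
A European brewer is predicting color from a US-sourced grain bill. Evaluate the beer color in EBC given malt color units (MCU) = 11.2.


SRM = 1.4922·MCU^0.6859;  EBC = SRM·1.97
SRM = 1.4922·11.2^0.6859 = 7.8250
EBC = 7.8250·1.97

15.4153 EBC


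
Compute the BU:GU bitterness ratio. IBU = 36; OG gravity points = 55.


BU:GU = IBU / OG_points
BU:GU = 36 / 55

0.6545


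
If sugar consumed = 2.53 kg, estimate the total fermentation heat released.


Q = m_sugar · 590 kJ/kg
Q = 2.53 · 590

1492.7000 kJ


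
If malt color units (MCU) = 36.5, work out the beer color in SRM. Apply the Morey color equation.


SRM = 1.4922 · MCU^0.6859
SRM = 1.4922 · 36.5^0.6859

17.5956 SRM


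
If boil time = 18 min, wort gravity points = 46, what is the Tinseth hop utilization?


U = 1.65·0.000125^(GP/1000) · (1 − e^(−0.04·t))/4.15
bigness = 1.65·0.000125^(46/1000) = 1.0913
boil_factor = (1 − e^(−0.04·18))/4.15 = 0.1237
U = 1.0913 · 0.1237

0.1350


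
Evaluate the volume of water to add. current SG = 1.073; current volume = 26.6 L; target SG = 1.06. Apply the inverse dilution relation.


V_water = V·((SG_curr − 1)/(SG_target − 1) − 1)
V_water = 26.6·((1.073 − 1)/(1.06 − 1) − 1)

5.7633 L


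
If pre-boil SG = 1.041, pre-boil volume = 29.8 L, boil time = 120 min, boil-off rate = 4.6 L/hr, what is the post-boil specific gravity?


V_post = V_pre − rate·(t/60);  SG_post = 1 + (SG_pre−1)·V_pre/V_post
V_post = 29.8 − 4.6·(120/60) = 20.6000
SG_post = 1 + (1.041 − 1)·29.8/20.6000

1.0593


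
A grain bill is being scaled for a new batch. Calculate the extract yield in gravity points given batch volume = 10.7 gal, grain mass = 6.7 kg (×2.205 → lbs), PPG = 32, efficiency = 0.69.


points = lbs × PPG × eff / vol
lbs = 6.7 × 2.205 = 14.7735
points = 14.7735 × 32 × 0.69 / 10.7

30.4859 points


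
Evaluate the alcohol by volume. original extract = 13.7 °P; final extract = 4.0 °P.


SG = 259/(259 − P);  ABV = (OG − FG)·131.25
OG = 259/(259 − 13.7) = 1.0558
FG = 259/(259 − 4.0) = 1.0157
ABV = (1.0558 − 1.0157)·131.25

5.2715 % ABV


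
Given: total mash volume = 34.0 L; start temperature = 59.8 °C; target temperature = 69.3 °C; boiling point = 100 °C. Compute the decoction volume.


V_dec = V_total·(T_target − T_start)/(T_boil − T_start)
V_dec = 34.0·(69.3 − 59.8)/(100 − 59.8)

8.0348 L


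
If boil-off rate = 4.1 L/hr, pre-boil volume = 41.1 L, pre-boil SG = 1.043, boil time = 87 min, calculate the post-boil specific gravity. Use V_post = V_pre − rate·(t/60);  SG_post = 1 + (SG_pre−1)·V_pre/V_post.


V_post = 41.1 − 4.1·(87/60) = 35.1550
SG_post = 1 + (1.043 − 1)·41.1/35.1550

1.0503


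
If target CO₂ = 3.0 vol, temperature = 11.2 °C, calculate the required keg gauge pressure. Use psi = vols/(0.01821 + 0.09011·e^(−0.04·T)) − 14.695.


psi = 3.0/(0.01821 + 0.09011·e^(−0.04·11.2)) − 14.695

24.8924 psi


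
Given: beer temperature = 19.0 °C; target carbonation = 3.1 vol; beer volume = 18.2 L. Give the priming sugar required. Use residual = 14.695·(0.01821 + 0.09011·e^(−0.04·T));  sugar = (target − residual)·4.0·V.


residual = 14.695·(0.01821 + 0.09011·e^(−0.04·19.0)) = 0.8869
sugar = (3.1 − 0.8869)·4.0·18.2

161.1163 g


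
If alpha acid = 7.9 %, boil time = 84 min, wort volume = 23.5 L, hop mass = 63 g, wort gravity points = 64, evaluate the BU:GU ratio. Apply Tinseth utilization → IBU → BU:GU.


U = 1.65·0.000125^(GP/1000)·(1−e^(−0.04t))/4.15;  IBU = (α/100)·m·U·1000/V;  BU:GU = IBU/GP
U = 1.65·0.000125^(64/1000)·(1−e^(−0.04·84))/4.15 = 0.2159
IBU = (7.9/100)·63·0.2159·1000/23.5 = 45.7282
BU:GU = 45.7282/64

0.7145


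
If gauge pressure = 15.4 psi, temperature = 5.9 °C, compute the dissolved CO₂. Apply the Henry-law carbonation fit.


vols = (P + 14.695)·(0.01821 + 0.09011·e^(−0.04·T))
vols = (15.4 + 14.695)·(0.01821 + 0.09011·e^(−0.04·5.9))

2.6898 volumes


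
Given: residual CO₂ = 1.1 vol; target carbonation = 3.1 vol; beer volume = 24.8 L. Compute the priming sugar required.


sugar = (target − residual)·4.0·V
sugar = (3.1 − 1.1)·4.0·24.8

198.4000 g


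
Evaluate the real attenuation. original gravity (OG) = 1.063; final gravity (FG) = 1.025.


AA = (OG−FG)/(OG−1)·100;  RA = AA·0.8192
AA = (1.063 − 1.025)/(1.063 − 1)·100 = 60.3175
RA = 60.3175·0.8192

49.4121 %


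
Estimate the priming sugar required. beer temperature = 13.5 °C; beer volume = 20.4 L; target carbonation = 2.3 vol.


residual = 14.695·(0.01821 + 0.09011·e^(−0.04·T));  sugar = (target − residual)·4.0·V
residual = 14.695·(0.01821 + 0.09011·e^(−0.04·13.5)) = 1.0393
sugar = (2.3 − 1.0393)·4.0·20.4

102.8771 g


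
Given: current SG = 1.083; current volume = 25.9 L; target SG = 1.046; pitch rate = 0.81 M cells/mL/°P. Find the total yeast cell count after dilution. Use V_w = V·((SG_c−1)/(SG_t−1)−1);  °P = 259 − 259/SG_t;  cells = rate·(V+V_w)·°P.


V_w = 25.9·((1.083−1)/(1.046−1)−1) = 20.8326
V_final = 25.9 + 20.8326 = 46.7326
°P = 259 − 259/1.046 = 11.3901
cells = 0.81·46.7326·11.3901

431.1525 billion cells


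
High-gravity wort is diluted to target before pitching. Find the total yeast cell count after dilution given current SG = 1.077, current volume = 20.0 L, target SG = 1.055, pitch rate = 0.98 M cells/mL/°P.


V_w = V·((SG_c−1)/(SG_t−1)−1);  °P = 259 − 259/SG_t;  cells = rate·(V+V_w)·°P
V_w = 20.0·((1.077−1)/(1.055−1)−1) = 8.0000
V_final = 20.0 + 8.0000 = 28.0000
°P = 259 − 259/1.055 = 13.5024
cells = 0.98·28.0000·13.5024

370.5050 billion cells


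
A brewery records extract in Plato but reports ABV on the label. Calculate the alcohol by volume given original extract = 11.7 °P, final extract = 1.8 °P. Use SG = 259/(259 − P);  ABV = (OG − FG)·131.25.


OG = 259/(259 − 11.7) = 1.0473
FG = 259/(259 − 1.8) = 1.0070
ABV = (1.0473 − 1.0070)·131.25

5.2910 % ABV


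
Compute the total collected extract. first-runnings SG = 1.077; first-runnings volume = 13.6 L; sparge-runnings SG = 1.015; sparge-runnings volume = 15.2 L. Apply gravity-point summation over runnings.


total = Σ (SG_i − 1)·1000·V_i
first = (1.077 − 1)·1000·13.6 = 1047.2000
sparge = (1.015 − 1)·1000·15.2 = 228.0000
total = 1047.2000 + 228.0000

1275.2000 gravity·L


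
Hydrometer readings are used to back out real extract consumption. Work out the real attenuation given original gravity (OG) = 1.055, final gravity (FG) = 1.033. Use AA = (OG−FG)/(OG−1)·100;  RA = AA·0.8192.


AA = (1.055 − 1.033)/(1.055 − 1)·100 = 40.0000
RA = 40.0000·0.8192

32.7680 %


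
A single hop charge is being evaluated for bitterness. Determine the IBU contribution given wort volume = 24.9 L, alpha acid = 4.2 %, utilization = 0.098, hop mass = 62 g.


IBU = (α/100)·mass·U·1000 / V
IBU = (4.2/100)·62·0.098·1000 / 24.9

10.2487 IBU


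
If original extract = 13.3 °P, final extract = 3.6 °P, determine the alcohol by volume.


SG = 259/(259 − P);  ABV = (OG − FG)·131.25
OG = 259/(259 − 13.3) = 1.0541
FG = 259/(259 − 3.6) = 1.0141
ABV = (1.0541 − 1.0141)·131.25

5.2547 % ABV


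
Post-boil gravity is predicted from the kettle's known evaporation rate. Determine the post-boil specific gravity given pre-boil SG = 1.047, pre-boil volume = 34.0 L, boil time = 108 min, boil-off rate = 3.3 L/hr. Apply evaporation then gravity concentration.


V_post = V_pre − rate·(t/60);  SG_post = 1 + (SG_pre−1)·V_pre/V_post
V_post = 34.0 − 3.3·(108/60) = 28.0600
SG_post = 1 + (1.047 − 1)·34.0/28.0600

1.0569


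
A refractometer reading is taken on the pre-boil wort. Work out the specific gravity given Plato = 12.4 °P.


SG = 259/(259 − P)
SG = 259/(259 − 12.4)

1.0503


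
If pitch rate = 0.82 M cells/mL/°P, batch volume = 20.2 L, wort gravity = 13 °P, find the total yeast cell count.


cells (billions) = rate · V_L · °P
cells = 0.82 · 20.2 · 13

215.3320 billion cells


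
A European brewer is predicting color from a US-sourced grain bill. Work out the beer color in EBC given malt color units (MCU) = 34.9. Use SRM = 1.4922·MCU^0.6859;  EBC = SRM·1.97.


SRM = 1.4922·34.9^0.6859 = 17.0628
EBC = 17.0628·1.97

33.6138 EBC


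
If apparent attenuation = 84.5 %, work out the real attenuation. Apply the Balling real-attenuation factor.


RA = AA · 0.8192
RA = 84.5 · 0.8192

69.2224 %


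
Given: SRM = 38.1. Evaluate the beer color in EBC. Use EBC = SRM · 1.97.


EBC = 38.1 · 1.97

75.0570 EBC


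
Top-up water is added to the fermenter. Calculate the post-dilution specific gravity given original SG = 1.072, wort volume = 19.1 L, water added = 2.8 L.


SG_new = 1 + (SG_old − 1)·V_old/(V_old + V_water)
pts = (1.072 − 1)·1000·19.1/(19.1 + 2.8) = 62.7945
SG_new = 1 + 62.7945/1000

1.0628


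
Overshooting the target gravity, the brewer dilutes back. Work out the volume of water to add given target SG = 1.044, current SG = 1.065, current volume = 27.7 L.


V_water = V·((SG_curr − 1)/(SG_target − 1) − 1)
V_water = 27.7·((1.065 − 1)/(1.044 − 1) − 1)

13.2205 L


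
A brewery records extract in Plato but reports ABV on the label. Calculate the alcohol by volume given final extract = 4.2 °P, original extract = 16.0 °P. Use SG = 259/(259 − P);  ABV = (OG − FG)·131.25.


OG = 259/(259 − 16.0) = 1.0658
FG = 259/(259 − 4.2) = 1.0165
ABV = (1.0658 − 1.0165)·131.25

6.4785 % ABV


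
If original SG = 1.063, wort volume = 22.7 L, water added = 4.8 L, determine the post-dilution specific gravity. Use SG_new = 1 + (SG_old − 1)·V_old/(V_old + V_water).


pts = (1.063 − 1)·1000·22.7/(22.7 + 4.8) = 52.0036
SG_new = 1 + 52.0036/1000

1.0520


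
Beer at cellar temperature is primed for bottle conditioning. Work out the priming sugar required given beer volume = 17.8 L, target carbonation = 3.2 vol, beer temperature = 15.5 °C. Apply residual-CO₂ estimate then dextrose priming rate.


residual = 14.695·(0.01821 + 0.09011·e^(−0.04·T));  sugar = (target − residual)·4.0·V
residual = 14.695·(0.01821 + 0.09011·e^(−0.04·15.5)) = 0.9799
sugar = (3.2 − 0.9799)·4.0·17.8

158.0694 g


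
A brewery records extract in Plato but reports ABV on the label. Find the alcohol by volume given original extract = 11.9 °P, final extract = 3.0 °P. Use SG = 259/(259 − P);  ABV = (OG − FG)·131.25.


OG = 259/(259 − 11.9) = 1.0482
FG = 259/(259 − 3.0) = 1.0117
ABV = (1.0482 − 1.0117)·131.25

4.7827 % ABV


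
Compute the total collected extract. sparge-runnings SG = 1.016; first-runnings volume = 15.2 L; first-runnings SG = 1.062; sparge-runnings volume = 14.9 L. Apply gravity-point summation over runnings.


total = Σ (SG_i − 1)·1000·V_i
first = (1.062 − 1)·1000·15.2 = 942.4000
sparge = (1.016 − 1)·1000·14.9 = 238.4000
total = 942.4000 + 238.4000

1180.8000 gravity·L


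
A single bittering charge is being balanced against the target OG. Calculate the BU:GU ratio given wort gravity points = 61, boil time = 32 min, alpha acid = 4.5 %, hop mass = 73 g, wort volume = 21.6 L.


U = 1.65·0.000125^(GP/1000)·(1−e^(−0.04t))/4.15;  IBU = (α/100)·m·U·1000/V;  BU:GU = IBU/GP
U = 1.65·0.000125^(61/1000)·(1−e^(−0.04·32))/4.15 = 0.1659
IBU = (4.5/100)·73·0.1659·1000/21.6 = 25.2315
BU:GU = 25.2315/61

0.4136


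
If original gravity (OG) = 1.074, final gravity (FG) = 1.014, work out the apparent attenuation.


AA = (OG − FG)/(OG − 1) · 100
AA = (1.074 − 1.014)/(1.074 − 1) · 100

81.0811 %


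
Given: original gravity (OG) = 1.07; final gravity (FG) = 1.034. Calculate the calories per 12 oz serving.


ABW = (OG−FG)·131.25·0.79/FG;  °P = 259 − 259/SG (for OG→OE and FG→AE);  RE = 0.1808·OE + 0.8192·AE;  Cal = (6.9·ABW + 4·(RE−0.1))·FG·3.55
ABW = (1.07 − 1.034)·131.25·0.79/1.034 = 3.6100
OE = 259 − 259/1.07 = 16.9439 °P
AE = 259 − 259/1.034 = 8.5164 °P
RE = 0.1808·16.9439 + 0.8192·8.5164 = 10.0401 °P
Cal = (6.9·3.6100 + 4·(10.0401−0.1))·1.034·3.55

237.3827 kcal


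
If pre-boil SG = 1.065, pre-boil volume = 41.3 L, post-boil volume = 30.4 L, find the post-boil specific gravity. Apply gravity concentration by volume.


SG_post = 1 + (SG_pre − 1)·V_pre/V_post
pts_pre = (1.065 − 1)·1000 = 65.0000
pts_post = 65.0000·41.3/30.4 = 88.3059
SG_post = 1 + 88.3059/1000

1.0883


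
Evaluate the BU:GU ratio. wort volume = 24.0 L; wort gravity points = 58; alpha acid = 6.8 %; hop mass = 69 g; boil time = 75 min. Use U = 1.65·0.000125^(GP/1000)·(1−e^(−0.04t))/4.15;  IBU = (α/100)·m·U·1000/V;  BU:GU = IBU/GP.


U = 1.65·0.000125^(58/1000)·(1−e^(−0.04·75))/4.15 = 0.2243
IBU = (6.8/100)·69·0.2243·1000/24.0 = 43.8555
BU:GU = 43.8555/58

0.7561


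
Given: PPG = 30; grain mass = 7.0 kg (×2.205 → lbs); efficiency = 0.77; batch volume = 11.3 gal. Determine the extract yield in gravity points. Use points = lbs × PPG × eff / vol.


lbs = 7.0 × 2.205 = 15.4350
points = 15.4350 × 30 × 0.77 / 11.3

31.5530 points


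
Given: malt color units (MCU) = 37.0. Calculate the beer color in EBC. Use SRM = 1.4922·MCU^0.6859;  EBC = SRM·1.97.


SRM = 1.4922·37.0^0.6859 = 17.7606
EBC = 17.7606·1.97

34.9883 EBC


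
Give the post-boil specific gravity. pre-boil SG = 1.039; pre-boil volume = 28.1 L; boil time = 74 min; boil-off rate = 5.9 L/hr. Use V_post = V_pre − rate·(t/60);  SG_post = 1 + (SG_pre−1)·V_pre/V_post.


V_post = 28.1 − 5.9·(74/60) = 20.8233
SG_post = 1 + (1.039 − 1)·28.1/20.8233

1.0526


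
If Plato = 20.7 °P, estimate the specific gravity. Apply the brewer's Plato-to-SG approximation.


SG = 259/(259 − P)
SG = 259/(259 − 20.7)

1.0869


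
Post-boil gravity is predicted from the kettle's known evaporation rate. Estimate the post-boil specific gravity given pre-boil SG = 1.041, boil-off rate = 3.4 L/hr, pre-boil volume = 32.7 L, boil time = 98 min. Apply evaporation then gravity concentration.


V_post = V_pre − rate·(t/60);  SG_post = 1 + (SG_pre−1)·V_pre/V_post
V_post = 32.7 − 3.4·(98/60) = 27.1467
SG_post = 1 + (1.041 − 1)·32.7/27.1467

1.0494


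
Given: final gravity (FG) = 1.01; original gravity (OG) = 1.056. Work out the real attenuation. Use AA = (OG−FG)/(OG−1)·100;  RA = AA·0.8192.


AA = (1.056 − 1.01)/(1.056 − 1)·100 = 82.1429
RA = 82.1429·0.8192

67.2914 %


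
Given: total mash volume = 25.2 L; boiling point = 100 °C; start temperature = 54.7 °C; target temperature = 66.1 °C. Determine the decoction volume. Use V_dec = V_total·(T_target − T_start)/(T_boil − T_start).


V_dec = 25.2·(66.1 − 54.7)/(100 − 54.7)

6.3417 L


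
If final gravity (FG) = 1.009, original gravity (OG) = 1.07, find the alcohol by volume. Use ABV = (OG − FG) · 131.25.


ABV = (1.07 − 1.009) · 131.25

8.0063 % ABV


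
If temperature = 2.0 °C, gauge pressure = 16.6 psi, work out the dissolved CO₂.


vols = (P + 14.695)·(0.01821 + 0.09011·e^(−0.04·T))
vols = (16.6 + 14.695)·(0.01821 + 0.09011·e^(−0.04·2.0))

3.1731 volumes


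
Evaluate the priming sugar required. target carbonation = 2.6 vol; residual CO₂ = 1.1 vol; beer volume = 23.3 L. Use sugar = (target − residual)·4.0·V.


sugar = (2.6 − 1.1)·4.0·23.3

139.8000 g


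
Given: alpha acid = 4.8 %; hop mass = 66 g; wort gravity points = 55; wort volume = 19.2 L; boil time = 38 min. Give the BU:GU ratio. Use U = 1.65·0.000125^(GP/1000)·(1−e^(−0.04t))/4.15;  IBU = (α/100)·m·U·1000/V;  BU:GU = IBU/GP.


U = 1.65·0.000125^(55/1000)·(1−e^(−0.04·38))/4.15 = 0.1895
IBU = (4.8/100)·66·0.1895·1000/19.2 = 31.2652
BU:GU = 31.2652/55

0.5685


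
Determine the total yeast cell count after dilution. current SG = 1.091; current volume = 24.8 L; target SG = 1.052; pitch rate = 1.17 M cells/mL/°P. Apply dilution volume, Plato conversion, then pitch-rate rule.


V_w = V·((SG_c−1)/(SG_t−1)−1);  °P = 259 − 259/SG_t;  cells = rate·(V+V_w)·°P
V_w = 24.8·((1.091−1)/(1.052−1)−1) = 18.6000
V_final = 24.8 + 18.6000 = 43.4000
°P = 259 − 259/1.052 = 12.8023
cells = 1.17·43.4000·12.8023

650.0742 billion cells


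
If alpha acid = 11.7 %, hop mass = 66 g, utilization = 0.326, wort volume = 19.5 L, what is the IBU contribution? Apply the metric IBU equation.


IBU = (α/100)·mass·U·1000 / V
IBU = (11.7/100)·66·0.326·1000 / 19.5

129.0960 IBU


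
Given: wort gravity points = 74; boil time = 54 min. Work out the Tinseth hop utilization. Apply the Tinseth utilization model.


U = 1.65·0.000125^(GP/1000) · (1 − e^(−0.04·t))/4.15
bigness = 1.65·0.000125^(74/1000) = 0.8485
boil_factor = (1 − e^(−0.04·54))/4.15 = 0.2132
U = 0.8485 · 0.2132

0.1809


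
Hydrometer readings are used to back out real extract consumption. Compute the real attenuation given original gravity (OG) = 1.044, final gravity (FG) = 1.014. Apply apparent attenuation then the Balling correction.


AA = (OG−FG)/(OG−1)·100;  RA = AA·0.8192
AA = (1.044 − 1.014)/(1.044 − 1)·100 = 68.1818
RA = 68.1818·0.8192

55.8545 %


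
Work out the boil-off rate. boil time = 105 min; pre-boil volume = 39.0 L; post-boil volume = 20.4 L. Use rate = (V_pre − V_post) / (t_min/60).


rate = (39.0 − 20.4) / (105/60)

10.6286 L/hr


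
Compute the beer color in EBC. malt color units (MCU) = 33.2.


SRM = 1.4922·MCU^0.6859;  EBC = SRM·1.97
SRM = 1.4922·33.2^0.6859 = 16.4883
EBC = 16.4883·1.97

32.4819 EBC
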